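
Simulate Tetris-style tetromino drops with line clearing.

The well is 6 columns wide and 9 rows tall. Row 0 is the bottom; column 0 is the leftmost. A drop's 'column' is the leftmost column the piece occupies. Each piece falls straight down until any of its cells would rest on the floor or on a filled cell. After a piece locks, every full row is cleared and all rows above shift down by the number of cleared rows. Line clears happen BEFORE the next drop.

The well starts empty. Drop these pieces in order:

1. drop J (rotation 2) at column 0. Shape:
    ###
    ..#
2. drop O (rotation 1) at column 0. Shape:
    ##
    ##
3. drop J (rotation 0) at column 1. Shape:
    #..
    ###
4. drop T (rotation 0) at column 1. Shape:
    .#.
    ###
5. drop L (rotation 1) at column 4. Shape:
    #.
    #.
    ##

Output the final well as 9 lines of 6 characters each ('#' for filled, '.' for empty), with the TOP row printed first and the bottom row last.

Drop 1: J rot2 at col 0 lands with bottom-row=0; cleared 0 line(s) (total 0); column heights now [2 2 2 0 0 0], max=2
Drop 2: O rot1 at col 0 lands with bottom-row=2; cleared 0 line(s) (total 0); column heights now [4 4 2 0 0 0], max=4
Drop 3: J rot0 at col 1 lands with bottom-row=4; cleared 0 line(s) (total 0); column heights now [4 6 5 5 0 0], max=6
Drop 4: T rot0 at col 1 lands with bottom-row=6; cleared 0 line(s) (total 0); column heights now [4 7 8 7 0 0], max=8
Drop 5: L rot1 at col 4 lands with bottom-row=0; cleared 0 line(s) (total 0); column heights now [4 7 8 7 3 1], max=8

Answer: ......
..#...
.###..
.#....
.###..
##....
##..#.
###.#.
..#.##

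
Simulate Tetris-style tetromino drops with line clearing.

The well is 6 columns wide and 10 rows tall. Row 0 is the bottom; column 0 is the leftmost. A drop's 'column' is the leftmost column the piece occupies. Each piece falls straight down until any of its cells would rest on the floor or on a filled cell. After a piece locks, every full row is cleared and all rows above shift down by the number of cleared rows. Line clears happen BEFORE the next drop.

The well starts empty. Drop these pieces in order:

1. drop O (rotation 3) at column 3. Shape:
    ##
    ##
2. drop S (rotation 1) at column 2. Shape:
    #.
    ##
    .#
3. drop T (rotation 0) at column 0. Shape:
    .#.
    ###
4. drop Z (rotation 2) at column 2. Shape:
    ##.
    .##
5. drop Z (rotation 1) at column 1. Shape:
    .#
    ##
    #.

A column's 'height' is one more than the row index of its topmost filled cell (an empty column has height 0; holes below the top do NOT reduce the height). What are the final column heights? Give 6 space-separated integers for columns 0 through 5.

Answer: 6 9 10 7 6 0

Derivation:
Drop 1: O rot3 at col 3 lands with bottom-row=0; cleared 0 line(s) (total 0); column heights now [0 0 0 2 2 0], max=2
Drop 2: S rot1 at col 2 lands with bottom-row=2; cleared 0 line(s) (total 0); column heights now [0 0 5 4 2 0], max=5
Drop 3: T rot0 at col 0 lands with bottom-row=5; cleared 0 line(s) (total 0); column heights now [6 7 6 4 2 0], max=7
Drop 4: Z rot2 at col 2 lands with bottom-row=5; cleared 0 line(s) (total 0); column heights now [6 7 7 7 6 0], max=7
Drop 5: Z rot1 at col 1 lands with bottom-row=7; cleared 0 line(s) (total 0); column heights now [6 9 10 7 6 0], max=10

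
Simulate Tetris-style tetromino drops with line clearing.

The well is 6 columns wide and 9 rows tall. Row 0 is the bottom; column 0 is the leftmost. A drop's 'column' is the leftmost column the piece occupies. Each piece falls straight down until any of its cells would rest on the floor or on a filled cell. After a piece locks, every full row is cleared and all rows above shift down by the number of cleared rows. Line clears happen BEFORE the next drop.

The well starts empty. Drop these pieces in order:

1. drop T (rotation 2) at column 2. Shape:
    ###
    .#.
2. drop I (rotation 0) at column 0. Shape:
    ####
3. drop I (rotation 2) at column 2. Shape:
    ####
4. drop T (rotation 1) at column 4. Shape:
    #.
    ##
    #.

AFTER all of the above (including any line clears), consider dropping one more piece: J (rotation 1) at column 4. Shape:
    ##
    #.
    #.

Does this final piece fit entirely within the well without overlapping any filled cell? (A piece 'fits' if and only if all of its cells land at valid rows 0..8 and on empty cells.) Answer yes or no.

Answer: no

Derivation:
Drop 1: T rot2 at col 2 lands with bottom-row=0; cleared 0 line(s) (total 0); column heights now [0 0 2 2 2 0], max=2
Drop 2: I rot0 at col 0 lands with bottom-row=2; cleared 0 line(s) (total 0); column heights now [3 3 3 3 2 0], max=3
Drop 3: I rot2 at col 2 lands with bottom-row=3; cleared 0 line(s) (total 0); column heights now [3 3 4 4 4 4], max=4
Drop 4: T rot1 at col 4 lands with bottom-row=4; cleared 0 line(s) (total 0); column heights now [3 3 4 4 7 6], max=7
Test piece J rot1 at col 4 (width 2): heights before test = [3 3 4 4 7 6]; fits = False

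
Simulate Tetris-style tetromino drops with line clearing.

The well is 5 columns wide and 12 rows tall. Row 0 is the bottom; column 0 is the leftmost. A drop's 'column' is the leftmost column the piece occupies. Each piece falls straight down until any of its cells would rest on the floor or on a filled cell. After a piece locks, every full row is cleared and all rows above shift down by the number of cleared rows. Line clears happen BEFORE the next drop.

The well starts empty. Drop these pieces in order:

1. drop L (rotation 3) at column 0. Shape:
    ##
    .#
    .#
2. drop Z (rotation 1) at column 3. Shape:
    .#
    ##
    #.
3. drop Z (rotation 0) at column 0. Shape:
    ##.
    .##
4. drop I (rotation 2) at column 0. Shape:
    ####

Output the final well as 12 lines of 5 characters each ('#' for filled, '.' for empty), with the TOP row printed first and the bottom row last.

Drop 1: L rot3 at col 0 lands with bottom-row=0; cleared 0 line(s) (total 0); column heights now [3 3 0 0 0], max=3
Drop 2: Z rot1 at col 3 lands with bottom-row=0; cleared 0 line(s) (total 0); column heights now [3 3 0 2 3], max=3
Drop 3: Z rot0 at col 0 lands with bottom-row=3; cleared 0 line(s) (total 0); column heights now [5 5 4 2 3], max=5
Drop 4: I rot2 at col 0 lands with bottom-row=5; cleared 0 line(s) (total 0); column heights now [6 6 6 6 3], max=6

Answer: .....
.....
.....
.....
.....
.....
####.
##...
.##..
##..#
.#.##
.#.#.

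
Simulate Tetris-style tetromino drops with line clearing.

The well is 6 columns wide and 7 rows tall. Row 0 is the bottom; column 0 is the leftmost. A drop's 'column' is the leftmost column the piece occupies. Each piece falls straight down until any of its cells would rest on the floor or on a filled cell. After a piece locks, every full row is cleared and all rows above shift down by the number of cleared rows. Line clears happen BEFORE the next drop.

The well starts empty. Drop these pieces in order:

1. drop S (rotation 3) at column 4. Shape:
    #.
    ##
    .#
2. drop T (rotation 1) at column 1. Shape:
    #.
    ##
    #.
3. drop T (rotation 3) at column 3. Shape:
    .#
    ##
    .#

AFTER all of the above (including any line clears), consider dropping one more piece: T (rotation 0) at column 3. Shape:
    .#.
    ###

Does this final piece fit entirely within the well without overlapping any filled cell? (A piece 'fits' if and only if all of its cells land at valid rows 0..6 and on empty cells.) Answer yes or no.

Drop 1: S rot3 at col 4 lands with bottom-row=0; cleared 0 line(s) (total 0); column heights now [0 0 0 0 3 2], max=3
Drop 2: T rot1 at col 1 lands with bottom-row=0; cleared 0 line(s) (total 0); column heights now [0 3 2 0 3 2], max=3
Drop 3: T rot3 at col 3 lands with bottom-row=3; cleared 0 line(s) (total 0); column heights now [0 3 2 5 6 2], max=6
Test piece T rot0 at col 3 (width 3): heights before test = [0 3 2 5 6 2]; fits = False

Answer: no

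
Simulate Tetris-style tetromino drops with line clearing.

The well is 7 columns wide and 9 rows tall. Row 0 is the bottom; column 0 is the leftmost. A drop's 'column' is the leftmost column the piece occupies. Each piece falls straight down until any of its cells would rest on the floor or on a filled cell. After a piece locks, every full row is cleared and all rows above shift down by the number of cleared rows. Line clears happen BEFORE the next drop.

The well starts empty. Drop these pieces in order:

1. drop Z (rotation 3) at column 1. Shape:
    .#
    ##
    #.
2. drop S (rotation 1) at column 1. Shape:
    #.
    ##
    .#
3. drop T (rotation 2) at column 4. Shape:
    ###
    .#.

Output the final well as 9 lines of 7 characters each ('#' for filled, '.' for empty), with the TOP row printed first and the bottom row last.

Answer: .......
.......
.......
.#.....
.##....
..#....
..#....
.##.###
.#...#.

Derivation:
Drop 1: Z rot3 at col 1 lands with bottom-row=0; cleared 0 line(s) (total 0); column heights now [0 2 3 0 0 0 0], max=3
Drop 2: S rot1 at col 1 lands with bottom-row=3; cleared 0 line(s) (total 0); column heights now [0 6 5 0 0 0 0], max=6
Drop 3: T rot2 at col 4 lands with bottom-row=0; cleared 0 line(s) (total 0); column heights now [0 6 5 0 2 2 2], max=6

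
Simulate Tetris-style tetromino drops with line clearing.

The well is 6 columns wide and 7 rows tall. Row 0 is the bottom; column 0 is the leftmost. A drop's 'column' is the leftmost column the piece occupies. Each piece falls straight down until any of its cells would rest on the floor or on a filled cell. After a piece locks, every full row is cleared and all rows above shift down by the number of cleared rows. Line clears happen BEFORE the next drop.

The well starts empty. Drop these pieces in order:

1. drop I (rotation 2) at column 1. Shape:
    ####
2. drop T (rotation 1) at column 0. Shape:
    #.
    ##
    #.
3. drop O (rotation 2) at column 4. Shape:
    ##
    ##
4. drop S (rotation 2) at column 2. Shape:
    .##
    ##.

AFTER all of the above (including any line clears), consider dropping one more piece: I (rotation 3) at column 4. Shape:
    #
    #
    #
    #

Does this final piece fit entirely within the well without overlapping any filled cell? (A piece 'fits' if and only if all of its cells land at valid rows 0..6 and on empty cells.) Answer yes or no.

Drop 1: I rot2 at col 1 lands with bottom-row=0; cleared 0 line(s) (total 0); column heights now [0 1 1 1 1 0], max=1
Drop 2: T rot1 at col 0 lands with bottom-row=0; cleared 0 line(s) (total 0); column heights now [3 2 1 1 1 0], max=3
Drop 3: O rot2 at col 4 lands with bottom-row=1; cleared 0 line(s) (total 0); column heights now [3 2 1 1 3 3], max=3
Drop 4: S rot2 at col 2 lands with bottom-row=2; cleared 0 line(s) (total 0); column heights now [3 2 3 4 4 3], max=4
Test piece I rot3 at col 4 (width 1): heights before test = [3 2 3 4 4 3]; fits = False

Answer: no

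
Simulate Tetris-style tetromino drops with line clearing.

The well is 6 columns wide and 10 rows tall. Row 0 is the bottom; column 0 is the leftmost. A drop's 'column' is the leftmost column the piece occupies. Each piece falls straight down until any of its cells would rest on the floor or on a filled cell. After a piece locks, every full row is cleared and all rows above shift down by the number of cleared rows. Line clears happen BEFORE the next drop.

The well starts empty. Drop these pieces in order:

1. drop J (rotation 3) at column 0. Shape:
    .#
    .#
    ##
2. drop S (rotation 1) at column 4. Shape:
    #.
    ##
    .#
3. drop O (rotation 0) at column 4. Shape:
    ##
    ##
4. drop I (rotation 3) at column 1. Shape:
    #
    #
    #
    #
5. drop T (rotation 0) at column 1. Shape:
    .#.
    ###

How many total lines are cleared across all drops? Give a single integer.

Answer: 0

Derivation:
Drop 1: J rot3 at col 0 lands with bottom-row=0; cleared 0 line(s) (total 0); column heights now [1 3 0 0 0 0], max=3
Drop 2: S rot1 at col 4 lands with bottom-row=0; cleared 0 line(s) (total 0); column heights now [1 3 0 0 3 2], max=3
Drop 3: O rot0 at col 4 lands with bottom-row=3; cleared 0 line(s) (total 0); column heights now [1 3 0 0 5 5], max=5
Drop 4: I rot3 at col 1 lands with bottom-row=3; cleared 0 line(s) (total 0); column heights now [1 7 0 0 5 5], max=7
Drop 5: T rot0 at col 1 lands with bottom-row=7; cleared 0 line(s) (total 0); column heights now [1 8 9 8 5 5], max=9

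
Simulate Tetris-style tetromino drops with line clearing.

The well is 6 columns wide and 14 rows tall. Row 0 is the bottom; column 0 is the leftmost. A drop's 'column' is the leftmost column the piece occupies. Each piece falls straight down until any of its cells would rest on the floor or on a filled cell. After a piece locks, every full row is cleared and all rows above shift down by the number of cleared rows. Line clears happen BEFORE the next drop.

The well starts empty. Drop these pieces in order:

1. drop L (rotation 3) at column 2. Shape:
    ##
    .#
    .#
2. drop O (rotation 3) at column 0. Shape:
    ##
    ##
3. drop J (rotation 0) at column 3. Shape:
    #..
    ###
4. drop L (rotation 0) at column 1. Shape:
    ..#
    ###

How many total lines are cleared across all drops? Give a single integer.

Drop 1: L rot3 at col 2 lands with bottom-row=0; cleared 0 line(s) (total 0); column heights now [0 0 3 3 0 0], max=3
Drop 2: O rot3 at col 0 lands with bottom-row=0; cleared 0 line(s) (total 0); column heights now [2 2 3 3 0 0], max=3
Drop 3: J rot0 at col 3 lands with bottom-row=3; cleared 0 line(s) (total 0); column heights now [2 2 3 5 4 4], max=5
Drop 4: L rot0 at col 1 lands with bottom-row=5; cleared 0 line(s) (total 0); column heights now [2 6 6 7 4 4], max=7

Answer: 0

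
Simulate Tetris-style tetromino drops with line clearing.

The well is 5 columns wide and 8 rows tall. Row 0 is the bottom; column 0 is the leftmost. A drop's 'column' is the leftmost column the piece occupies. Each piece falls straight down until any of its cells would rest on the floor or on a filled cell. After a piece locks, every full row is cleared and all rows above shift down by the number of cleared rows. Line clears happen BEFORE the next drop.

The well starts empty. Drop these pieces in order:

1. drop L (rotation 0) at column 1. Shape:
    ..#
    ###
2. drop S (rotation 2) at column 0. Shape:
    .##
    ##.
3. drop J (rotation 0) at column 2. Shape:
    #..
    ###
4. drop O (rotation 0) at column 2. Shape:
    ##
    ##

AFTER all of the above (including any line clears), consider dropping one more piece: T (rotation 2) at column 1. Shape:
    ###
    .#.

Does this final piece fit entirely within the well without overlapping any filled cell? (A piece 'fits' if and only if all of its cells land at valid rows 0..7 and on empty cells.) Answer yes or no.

Answer: no

Derivation:
Drop 1: L rot0 at col 1 lands with bottom-row=0; cleared 0 line(s) (total 0); column heights now [0 1 1 2 0], max=2
Drop 2: S rot2 at col 0 lands with bottom-row=1; cleared 0 line(s) (total 0); column heights now [2 3 3 2 0], max=3
Drop 3: J rot0 at col 2 lands with bottom-row=3; cleared 0 line(s) (total 0); column heights now [2 3 5 4 4], max=5
Drop 4: O rot0 at col 2 lands with bottom-row=5; cleared 0 line(s) (total 0); column heights now [2 3 7 7 4], max=7
Test piece T rot2 at col 1 (width 3): heights before test = [2 3 7 7 4]; fits = False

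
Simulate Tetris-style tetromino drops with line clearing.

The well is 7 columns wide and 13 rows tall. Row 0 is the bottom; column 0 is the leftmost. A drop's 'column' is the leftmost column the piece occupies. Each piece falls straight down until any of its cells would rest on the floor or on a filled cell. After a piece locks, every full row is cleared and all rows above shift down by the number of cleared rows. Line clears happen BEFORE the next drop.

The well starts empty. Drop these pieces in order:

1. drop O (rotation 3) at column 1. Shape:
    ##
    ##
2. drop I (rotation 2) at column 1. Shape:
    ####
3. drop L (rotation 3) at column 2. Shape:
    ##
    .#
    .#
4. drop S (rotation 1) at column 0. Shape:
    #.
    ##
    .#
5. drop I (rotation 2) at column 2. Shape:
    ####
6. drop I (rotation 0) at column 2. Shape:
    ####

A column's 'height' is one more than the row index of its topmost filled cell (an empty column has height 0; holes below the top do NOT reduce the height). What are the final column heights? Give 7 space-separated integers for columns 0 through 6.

Drop 1: O rot3 at col 1 lands with bottom-row=0; cleared 0 line(s) (total 0); column heights now [0 2 2 0 0 0 0], max=2
Drop 2: I rot2 at col 1 lands with bottom-row=2; cleared 0 line(s) (total 0); column heights now [0 3 3 3 3 0 0], max=3
Drop 3: L rot3 at col 2 lands with bottom-row=3; cleared 0 line(s) (total 0); column heights now [0 3 6 6 3 0 0], max=6
Drop 4: S rot1 at col 0 lands with bottom-row=3; cleared 0 line(s) (total 0); column heights now [6 5 6 6 3 0 0], max=6
Drop 5: I rot2 at col 2 lands with bottom-row=6; cleared 0 line(s) (total 0); column heights now [6 5 7 7 7 7 0], max=7
Drop 6: I rot0 at col 2 lands with bottom-row=7; cleared 0 line(s) (total 0); column heights now [6 5 8 8 8 8 0], max=8

Answer: 6 5 8 8 8 8 0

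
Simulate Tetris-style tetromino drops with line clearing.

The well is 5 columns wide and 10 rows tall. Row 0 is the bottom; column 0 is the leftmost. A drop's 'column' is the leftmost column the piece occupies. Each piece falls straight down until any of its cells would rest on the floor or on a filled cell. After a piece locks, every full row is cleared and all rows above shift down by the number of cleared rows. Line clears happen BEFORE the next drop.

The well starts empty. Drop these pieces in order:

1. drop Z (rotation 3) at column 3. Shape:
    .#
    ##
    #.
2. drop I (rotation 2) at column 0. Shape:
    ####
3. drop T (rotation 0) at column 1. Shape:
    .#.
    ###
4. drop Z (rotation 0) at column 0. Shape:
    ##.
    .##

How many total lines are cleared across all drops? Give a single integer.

Drop 1: Z rot3 at col 3 lands with bottom-row=0; cleared 0 line(s) (total 0); column heights now [0 0 0 2 3], max=3
Drop 2: I rot2 at col 0 lands with bottom-row=2; cleared 1 line(s) (total 1); column heights now [0 0 0 2 2], max=2
Drop 3: T rot0 at col 1 lands with bottom-row=2; cleared 0 line(s) (total 1); column heights now [0 3 4 3 2], max=4
Drop 4: Z rot0 at col 0 lands with bottom-row=4; cleared 0 line(s) (total 1); column heights now [6 6 5 3 2], max=6

Answer: 1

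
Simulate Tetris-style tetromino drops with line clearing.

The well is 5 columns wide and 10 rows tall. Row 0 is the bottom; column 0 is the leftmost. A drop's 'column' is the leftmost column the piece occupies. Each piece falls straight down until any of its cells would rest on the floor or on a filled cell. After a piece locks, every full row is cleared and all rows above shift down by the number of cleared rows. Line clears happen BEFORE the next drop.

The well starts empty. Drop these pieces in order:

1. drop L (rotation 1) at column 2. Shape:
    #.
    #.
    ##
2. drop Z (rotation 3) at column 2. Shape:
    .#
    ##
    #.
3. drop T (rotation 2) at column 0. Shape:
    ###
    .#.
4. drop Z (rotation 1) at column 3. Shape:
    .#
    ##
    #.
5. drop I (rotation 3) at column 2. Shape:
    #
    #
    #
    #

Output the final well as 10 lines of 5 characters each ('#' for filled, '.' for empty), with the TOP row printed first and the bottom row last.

Drop 1: L rot1 at col 2 lands with bottom-row=0; cleared 0 line(s) (total 0); column heights now [0 0 3 1 0], max=3
Drop 2: Z rot3 at col 2 lands with bottom-row=3; cleared 0 line(s) (total 0); column heights now [0 0 5 6 0], max=6
Drop 3: T rot2 at col 0 lands with bottom-row=4; cleared 0 line(s) (total 0); column heights now [6 6 6 6 0], max=6
Drop 4: Z rot1 at col 3 lands with bottom-row=6; cleared 0 line(s) (total 0); column heights now [6 6 6 8 9], max=9
Drop 5: I rot3 at col 2 lands with bottom-row=6; cleared 0 line(s) (total 0); column heights now [6 6 10 8 9], max=10

Answer: ..#..
..#.#
..###
..##.
####.
.###.
..#..
..#..
..#..
..##.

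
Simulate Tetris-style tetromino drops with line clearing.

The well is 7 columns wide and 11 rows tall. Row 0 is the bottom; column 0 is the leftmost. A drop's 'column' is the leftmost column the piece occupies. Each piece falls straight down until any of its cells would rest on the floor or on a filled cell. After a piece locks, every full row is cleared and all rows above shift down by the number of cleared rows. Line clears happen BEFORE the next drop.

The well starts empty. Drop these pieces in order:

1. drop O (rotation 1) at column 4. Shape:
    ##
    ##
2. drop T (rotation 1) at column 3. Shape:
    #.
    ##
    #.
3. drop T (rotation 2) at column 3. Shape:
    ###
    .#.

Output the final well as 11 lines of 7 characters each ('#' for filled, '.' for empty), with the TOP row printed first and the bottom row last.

Answer: .......
.......
.......
.......
.......
.......
...###.
...##..
...##..
...###.
....##.

Derivation:
Drop 1: O rot1 at col 4 lands with bottom-row=0; cleared 0 line(s) (total 0); column heights now [0 0 0 0 2 2 0], max=2
Drop 2: T rot1 at col 3 lands with bottom-row=1; cleared 0 line(s) (total 0); column heights now [0 0 0 4 3 2 0], max=4
Drop 3: T rot2 at col 3 lands with bottom-row=3; cleared 0 line(s) (total 0); column heights now [0 0 0 5 5 5 0], max=5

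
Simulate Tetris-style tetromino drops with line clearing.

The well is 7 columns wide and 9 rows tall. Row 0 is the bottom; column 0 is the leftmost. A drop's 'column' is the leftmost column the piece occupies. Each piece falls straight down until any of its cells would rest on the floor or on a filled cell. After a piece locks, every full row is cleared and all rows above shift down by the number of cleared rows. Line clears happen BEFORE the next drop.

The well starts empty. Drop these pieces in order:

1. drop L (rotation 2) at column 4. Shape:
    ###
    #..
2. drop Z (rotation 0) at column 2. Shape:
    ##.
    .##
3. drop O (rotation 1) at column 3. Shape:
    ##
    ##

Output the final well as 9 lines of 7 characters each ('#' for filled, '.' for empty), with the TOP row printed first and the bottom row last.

Answer: .......
.......
.......
...##..
...##..
..##...
...##..
....###
....#..

Derivation:
Drop 1: L rot2 at col 4 lands with bottom-row=0; cleared 0 line(s) (total 0); column heights now [0 0 0 0 2 2 2], max=2
Drop 2: Z rot0 at col 2 lands with bottom-row=2; cleared 0 line(s) (total 0); column heights now [0 0 4 4 3 2 2], max=4
Drop 3: O rot1 at col 3 lands with bottom-row=4; cleared 0 line(s) (total 0); column heights now [0 0 4 6 6 2 2], max=6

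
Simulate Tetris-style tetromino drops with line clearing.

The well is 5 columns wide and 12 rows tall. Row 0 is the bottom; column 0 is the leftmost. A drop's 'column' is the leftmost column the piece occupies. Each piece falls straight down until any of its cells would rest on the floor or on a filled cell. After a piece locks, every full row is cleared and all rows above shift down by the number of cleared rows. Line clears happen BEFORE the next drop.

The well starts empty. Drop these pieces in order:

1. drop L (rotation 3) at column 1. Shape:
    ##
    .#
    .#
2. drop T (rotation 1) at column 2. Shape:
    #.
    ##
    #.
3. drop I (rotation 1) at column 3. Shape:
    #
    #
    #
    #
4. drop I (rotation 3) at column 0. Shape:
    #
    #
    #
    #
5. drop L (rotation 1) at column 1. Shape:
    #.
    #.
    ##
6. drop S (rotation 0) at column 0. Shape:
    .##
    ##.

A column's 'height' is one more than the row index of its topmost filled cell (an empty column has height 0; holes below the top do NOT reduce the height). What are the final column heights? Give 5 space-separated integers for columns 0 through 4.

Drop 1: L rot3 at col 1 lands with bottom-row=0; cleared 0 line(s) (total 0); column heights now [0 3 3 0 0], max=3
Drop 2: T rot1 at col 2 lands with bottom-row=3; cleared 0 line(s) (total 0); column heights now [0 3 6 5 0], max=6
Drop 3: I rot1 at col 3 lands with bottom-row=5; cleared 0 line(s) (total 0); column heights now [0 3 6 9 0], max=9
Drop 4: I rot3 at col 0 lands with bottom-row=0; cleared 0 line(s) (total 0); column heights now [4 3 6 9 0], max=9
Drop 5: L rot1 at col 1 lands with bottom-row=6; cleared 0 line(s) (total 0); column heights now [4 9 7 9 0], max=9
Drop 6: S rot0 at col 0 lands with bottom-row=9; cleared 0 line(s) (total 0); column heights now [10 11 11 9 0], max=11

Answer: 10 11 11 9 0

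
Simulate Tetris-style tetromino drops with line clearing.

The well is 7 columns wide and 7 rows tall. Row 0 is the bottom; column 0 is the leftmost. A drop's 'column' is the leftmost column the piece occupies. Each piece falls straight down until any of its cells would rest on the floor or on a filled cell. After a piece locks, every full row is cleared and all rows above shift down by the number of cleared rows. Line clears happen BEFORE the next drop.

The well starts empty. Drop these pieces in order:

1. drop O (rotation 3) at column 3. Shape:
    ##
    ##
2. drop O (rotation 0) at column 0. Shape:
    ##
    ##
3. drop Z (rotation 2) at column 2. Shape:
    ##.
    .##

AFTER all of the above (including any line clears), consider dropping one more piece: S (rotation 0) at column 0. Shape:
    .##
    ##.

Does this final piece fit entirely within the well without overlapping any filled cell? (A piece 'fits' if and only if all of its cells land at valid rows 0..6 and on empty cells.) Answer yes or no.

Drop 1: O rot3 at col 3 lands with bottom-row=0; cleared 0 line(s) (total 0); column heights now [0 0 0 2 2 0 0], max=2
Drop 2: O rot0 at col 0 lands with bottom-row=0; cleared 0 line(s) (total 0); column heights now [2 2 0 2 2 0 0], max=2
Drop 3: Z rot2 at col 2 lands with bottom-row=2; cleared 0 line(s) (total 0); column heights now [2 2 4 4 3 0 0], max=4
Test piece S rot0 at col 0 (width 3): heights before test = [2 2 4 4 3 0 0]; fits = True

Answer: yes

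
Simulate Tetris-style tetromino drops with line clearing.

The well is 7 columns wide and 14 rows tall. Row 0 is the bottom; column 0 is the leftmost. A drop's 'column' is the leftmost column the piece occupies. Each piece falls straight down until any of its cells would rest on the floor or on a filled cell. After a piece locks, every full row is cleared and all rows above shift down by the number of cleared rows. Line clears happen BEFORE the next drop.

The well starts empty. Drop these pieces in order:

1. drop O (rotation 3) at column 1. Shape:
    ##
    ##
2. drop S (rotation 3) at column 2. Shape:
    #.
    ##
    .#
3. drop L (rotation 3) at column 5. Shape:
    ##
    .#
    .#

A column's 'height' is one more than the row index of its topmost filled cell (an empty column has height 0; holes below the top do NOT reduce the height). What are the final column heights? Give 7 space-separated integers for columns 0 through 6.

Drop 1: O rot3 at col 1 lands with bottom-row=0; cleared 0 line(s) (total 0); column heights now [0 2 2 0 0 0 0], max=2
Drop 2: S rot3 at col 2 lands with bottom-row=1; cleared 0 line(s) (total 0); column heights now [0 2 4 3 0 0 0], max=4
Drop 3: L rot3 at col 5 lands with bottom-row=0; cleared 0 line(s) (total 0); column heights now [0 2 4 3 0 3 3], max=4

Answer: 0 2 4 3 0 3 3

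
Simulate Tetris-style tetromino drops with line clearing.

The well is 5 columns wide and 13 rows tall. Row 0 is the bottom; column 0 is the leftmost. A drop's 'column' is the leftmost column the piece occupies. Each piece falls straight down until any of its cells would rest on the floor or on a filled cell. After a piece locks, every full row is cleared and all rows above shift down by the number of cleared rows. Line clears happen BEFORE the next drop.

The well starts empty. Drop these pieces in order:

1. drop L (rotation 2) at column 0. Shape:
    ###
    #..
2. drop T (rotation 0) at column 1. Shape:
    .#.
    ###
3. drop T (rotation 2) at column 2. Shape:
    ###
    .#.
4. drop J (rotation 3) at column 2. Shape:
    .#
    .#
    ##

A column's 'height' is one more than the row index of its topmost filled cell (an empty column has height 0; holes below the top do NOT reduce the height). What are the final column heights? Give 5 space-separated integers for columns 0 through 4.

Answer: 2 3 6 8 5

Derivation:
Drop 1: L rot2 at col 0 lands with bottom-row=0; cleared 0 line(s) (total 0); column heights now [2 2 2 0 0], max=2
Drop 2: T rot0 at col 1 lands with bottom-row=2; cleared 0 line(s) (total 0); column heights now [2 3 4 3 0], max=4
Drop 3: T rot2 at col 2 lands with bottom-row=3; cleared 0 line(s) (total 0); column heights now [2 3 5 5 5], max=5
Drop 4: J rot3 at col 2 lands with bottom-row=5; cleared 0 line(s) (total 0); column heights now [2 3 6 8 5], max=8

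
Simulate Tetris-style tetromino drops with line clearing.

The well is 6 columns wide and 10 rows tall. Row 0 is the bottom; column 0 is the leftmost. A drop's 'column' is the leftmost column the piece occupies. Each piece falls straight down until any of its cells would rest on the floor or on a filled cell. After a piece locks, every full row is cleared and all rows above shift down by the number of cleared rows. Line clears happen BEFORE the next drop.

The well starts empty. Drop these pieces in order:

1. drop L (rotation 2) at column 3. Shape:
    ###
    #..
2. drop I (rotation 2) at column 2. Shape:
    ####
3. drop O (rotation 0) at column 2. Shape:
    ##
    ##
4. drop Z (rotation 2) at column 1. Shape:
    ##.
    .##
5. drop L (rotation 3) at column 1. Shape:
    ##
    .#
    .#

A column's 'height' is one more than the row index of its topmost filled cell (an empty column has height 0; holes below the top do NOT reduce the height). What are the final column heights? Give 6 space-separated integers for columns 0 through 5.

Answer: 0 10 10 6 3 3

Derivation:
Drop 1: L rot2 at col 3 lands with bottom-row=0; cleared 0 line(s) (total 0); column heights now [0 0 0 2 2 2], max=2
Drop 2: I rot2 at col 2 lands with bottom-row=2; cleared 0 line(s) (total 0); column heights now [0 0 3 3 3 3], max=3
Drop 3: O rot0 at col 2 lands with bottom-row=3; cleared 0 line(s) (total 0); column heights now [0 0 5 5 3 3], max=5
Drop 4: Z rot2 at col 1 lands with bottom-row=5; cleared 0 line(s) (total 0); column heights now [0 7 7 6 3 3], max=7
Drop 5: L rot3 at col 1 lands with bottom-row=7; cleared 0 line(s) (total 0); column heights now [0 10 10 6 3 3], max=10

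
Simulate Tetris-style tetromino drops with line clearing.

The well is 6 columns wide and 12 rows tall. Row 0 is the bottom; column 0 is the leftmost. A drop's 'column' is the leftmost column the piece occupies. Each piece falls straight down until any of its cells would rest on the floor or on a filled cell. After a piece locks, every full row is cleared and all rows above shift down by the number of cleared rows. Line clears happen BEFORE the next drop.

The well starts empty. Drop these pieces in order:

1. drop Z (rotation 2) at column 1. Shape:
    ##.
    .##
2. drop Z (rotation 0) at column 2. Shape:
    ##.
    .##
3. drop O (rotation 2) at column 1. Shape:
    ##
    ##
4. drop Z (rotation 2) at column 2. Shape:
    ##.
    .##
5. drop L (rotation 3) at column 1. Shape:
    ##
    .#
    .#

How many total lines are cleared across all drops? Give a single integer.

Drop 1: Z rot2 at col 1 lands with bottom-row=0; cleared 0 line(s) (total 0); column heights now [0 2 2 1 0 0], max=2
Drop 2: Z rot0 at col 2 lands with bottom-row=1; cleared 0 line(s) (total 0); column heights now [0 2 3 3 2 0], max=3
Drop 3: O rot2 at col 1 lands with bottom-row=3; cleared 0 line(s) (total 0); column heights now [0 5 5 3 2 0], max=5
Drop 4: Z rot2 at col 2 lands with bottom-row=4; cleared 0 line(s) (total 0); column heights now [0 5 6 6 5 0], max=6
Drop 5: L rot3 at col 1 lands with bottom-row=6; cleared 0 line(s) (total 0); column heights now [0 9 9 6 5 0], max=9

Answer: 0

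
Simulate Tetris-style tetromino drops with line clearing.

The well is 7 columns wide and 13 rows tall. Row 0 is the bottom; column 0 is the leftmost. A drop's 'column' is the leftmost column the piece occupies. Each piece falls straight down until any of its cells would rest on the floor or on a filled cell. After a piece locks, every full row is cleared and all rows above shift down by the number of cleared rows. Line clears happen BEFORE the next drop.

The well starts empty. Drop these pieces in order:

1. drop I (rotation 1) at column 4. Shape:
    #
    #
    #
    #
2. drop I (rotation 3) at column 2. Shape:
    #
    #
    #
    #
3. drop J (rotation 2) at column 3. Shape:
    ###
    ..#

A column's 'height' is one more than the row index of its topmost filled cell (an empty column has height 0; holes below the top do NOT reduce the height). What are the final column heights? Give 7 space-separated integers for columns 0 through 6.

Answer: 0 0 4 5 5 5 0

Derivation:
Drop 1: I rot1 at col 4 lands with bottom-row=0; cleared 0 line(s) (total 0); column heights now [0 0 0 0 4 0 0], max=4
Drop 2: I rot3 at col 2 lands with bottom-row=0; cleared 0 line(s) (total 0); column heights now [0 0 4 0 4 0 0], max=4
Drop 3: J rot2 at col 3 lands with bottom-row=3; cleared 0 line(s) (total 0); column heights now [0 0 4 5 5 5 0], max=5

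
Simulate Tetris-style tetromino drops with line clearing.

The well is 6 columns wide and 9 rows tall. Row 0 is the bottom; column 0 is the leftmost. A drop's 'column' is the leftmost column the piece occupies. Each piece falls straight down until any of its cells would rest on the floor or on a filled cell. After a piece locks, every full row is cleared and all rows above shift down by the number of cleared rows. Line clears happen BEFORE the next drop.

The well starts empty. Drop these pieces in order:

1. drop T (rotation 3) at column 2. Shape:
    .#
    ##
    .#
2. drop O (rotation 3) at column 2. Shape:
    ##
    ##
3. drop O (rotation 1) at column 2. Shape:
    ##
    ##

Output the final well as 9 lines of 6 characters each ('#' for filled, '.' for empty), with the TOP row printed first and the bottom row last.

Drop 1: T rot3 at col 2 lands with bottom-row=0; cleared 0 line(s) (total 0); column heights now [0 0 2 3 0 0], max=3
Drop 2: O rot3 at col 2 lands with bottom-row=3; cleared 0 line(s) (total 0); column heights now [0 0 5 5 0 0], max=5
Drop 3: O rot1 at col 2 lands with bottom-row=5; cleared 0 line(s) (total 0); column heights now [0 0 7 7 0 0], max=7

Answer: ......
......
..##..
..##..
..##..
..##..
...#..
..##..
...#..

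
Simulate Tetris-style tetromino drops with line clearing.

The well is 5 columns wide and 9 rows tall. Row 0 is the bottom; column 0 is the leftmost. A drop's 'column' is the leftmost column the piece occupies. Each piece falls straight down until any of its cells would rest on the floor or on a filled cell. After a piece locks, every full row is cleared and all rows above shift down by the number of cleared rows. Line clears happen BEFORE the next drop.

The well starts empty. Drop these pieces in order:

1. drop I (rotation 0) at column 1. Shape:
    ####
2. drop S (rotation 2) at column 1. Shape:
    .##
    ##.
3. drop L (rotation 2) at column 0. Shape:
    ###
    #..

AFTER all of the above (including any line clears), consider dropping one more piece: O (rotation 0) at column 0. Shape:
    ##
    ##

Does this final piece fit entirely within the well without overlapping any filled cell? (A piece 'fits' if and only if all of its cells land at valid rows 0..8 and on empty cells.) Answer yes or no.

Answer: yes

Derivation:
Drop 1: I rot0 at col 1 lands with bottom-row=0; cleared 0 line(s) (total 0); column heights now [0 1 1 1 1], max=1
Drop 2: S rot2 at col 1 lands with bottom-row=1; cleared 0 line(s) (total 0); column heights now [0 2 3 3 1], max=3
Drop 3: L rot2 at col 0 lands with bottom-row=2; cleared 0 line(s) (total 0); column heights now [4 4 4 3 1], max=4
Test piece O rot0 at col 0 (width 2): heights before test = [4 4 4 3 1]; fits = True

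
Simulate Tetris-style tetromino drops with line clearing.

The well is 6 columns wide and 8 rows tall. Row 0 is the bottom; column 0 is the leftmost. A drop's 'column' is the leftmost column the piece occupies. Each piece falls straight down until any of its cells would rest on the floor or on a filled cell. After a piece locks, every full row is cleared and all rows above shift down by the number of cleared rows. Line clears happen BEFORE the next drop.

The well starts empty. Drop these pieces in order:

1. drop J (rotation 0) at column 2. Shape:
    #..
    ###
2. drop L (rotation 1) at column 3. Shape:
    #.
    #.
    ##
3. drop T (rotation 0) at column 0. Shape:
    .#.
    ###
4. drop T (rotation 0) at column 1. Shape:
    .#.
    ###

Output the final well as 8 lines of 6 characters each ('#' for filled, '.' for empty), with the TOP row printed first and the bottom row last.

Drop 1: J rot0 at col 2 lands with bottom-row=0; cleared 0 line(s) (total 0); column heights now [0 0 2 1 1 0], max=2
Drop 2: L rot1 at col 3 lands with bottom-row=1; cleared 0 line(s) (total 0); column heights now [0 0 2 4 2 0], max=4
Drop 3: T rot0 at col 0 lands with bottom-row=2; cleared 0 line(s) (total 0); column heights now [3 4 3 4 2 0], max=4
Drop 4: T rot0 at col 1 lands with bottom-row=4; cleared 0 line(s) (total 0); column heights now [3 5 6 5 2 0], max=6

Answer: ......
......
..#...
.###..
.#.#..
####..
..###.
..###.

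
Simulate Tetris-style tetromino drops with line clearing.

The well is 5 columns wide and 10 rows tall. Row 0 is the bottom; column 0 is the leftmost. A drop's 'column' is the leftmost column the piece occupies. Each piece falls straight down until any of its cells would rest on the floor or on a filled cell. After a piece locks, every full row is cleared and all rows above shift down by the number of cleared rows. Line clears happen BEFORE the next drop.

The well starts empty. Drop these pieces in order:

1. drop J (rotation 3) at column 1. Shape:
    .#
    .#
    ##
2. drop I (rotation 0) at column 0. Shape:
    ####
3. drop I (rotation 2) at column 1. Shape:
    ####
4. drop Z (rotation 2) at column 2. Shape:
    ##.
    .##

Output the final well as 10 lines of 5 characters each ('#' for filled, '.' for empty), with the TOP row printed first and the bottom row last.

Answer: .....
.....
.....
..##.
...##
.####
####.
..#..
..#..
.##..

Derivation:
Drop 1: J rot3 at col 1 lands with bottom-row=0; cleared 0 line(s) (total 0); column heights now [0 1 3 0 0], max=3
Drop 2: I rot0 at col 0 lands with bottom-row=3; cleared 0 line(s) (total 0); column heights now [4 4 4 4 0], max=4
Drop 3: I rot2 at col 1 lands with bottom-row=4; cleared 0 line(s) (total 0); column heights now [4 5 5 5 5], max=5
Drop 4: Z rot2 at col 2 lands with bottom-row=5; cleared 0 line(s) (total 0); column heights now [4 5 7 7 6], max=7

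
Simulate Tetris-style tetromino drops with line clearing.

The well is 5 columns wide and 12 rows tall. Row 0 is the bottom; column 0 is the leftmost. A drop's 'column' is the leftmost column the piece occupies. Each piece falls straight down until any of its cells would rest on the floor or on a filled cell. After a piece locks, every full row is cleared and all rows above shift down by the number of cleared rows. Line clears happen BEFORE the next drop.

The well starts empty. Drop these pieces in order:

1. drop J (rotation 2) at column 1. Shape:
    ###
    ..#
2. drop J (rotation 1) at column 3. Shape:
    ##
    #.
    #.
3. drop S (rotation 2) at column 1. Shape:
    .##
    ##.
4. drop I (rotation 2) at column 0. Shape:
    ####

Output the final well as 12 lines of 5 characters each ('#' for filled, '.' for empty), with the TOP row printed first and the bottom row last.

Drop 1: J rot2 at col 1 lands with bottom-row=0; cleared 0 line(s) (total 0); column heights now [0 2 2 2 0], max=2
Drop 2: J rot1 at col 3 lands with bottom-row=2; cleared 0 line(s) (total 0); column heights now [0 2 2 5 5], max=5
Drop 3: S rot2 at col 1 lands with bottom-row=4; cleared 0 line(s) (total 0); column heights now [0 5 6 6 5], max=6
Drop 4: I rot2 at col 0 lands with bottom-row=6; cleared 0 line(s) (total 0); column heights now [7 7 7 7 5], max=7

Answer: .....
.....
.....
.....
.....
####.
..##.
.####
...#.
...#.
.###.
...#.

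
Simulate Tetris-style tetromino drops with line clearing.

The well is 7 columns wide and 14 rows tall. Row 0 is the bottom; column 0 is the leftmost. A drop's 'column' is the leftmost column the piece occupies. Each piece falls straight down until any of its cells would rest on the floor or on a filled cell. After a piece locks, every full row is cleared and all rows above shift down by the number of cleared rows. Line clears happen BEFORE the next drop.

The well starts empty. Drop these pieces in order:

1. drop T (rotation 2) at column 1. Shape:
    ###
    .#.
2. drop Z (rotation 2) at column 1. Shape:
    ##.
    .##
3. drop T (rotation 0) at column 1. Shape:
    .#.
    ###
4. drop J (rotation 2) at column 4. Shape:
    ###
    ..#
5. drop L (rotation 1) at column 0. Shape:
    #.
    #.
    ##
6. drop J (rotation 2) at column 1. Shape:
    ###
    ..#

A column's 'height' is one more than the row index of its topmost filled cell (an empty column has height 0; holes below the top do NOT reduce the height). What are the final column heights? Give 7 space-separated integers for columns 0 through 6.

Answer: 8 7 7 7 2 2 2

Derivation:
Drop 1: T rot2 at col 1 lands with bottom-row=0; cleared 0 line(s) (total 0); column heights now [0 2 2 2 0 0 0], max=2
Drop 2: Z rot2 at col 1 lands with bottom-row=2; cleared 0 line(s) (total 0); column heights now [0 4 4 3 0 0 0], max=4
Drop 3: T rot0 at col 1 lands with bottom-row=4; cleared 0 line(s) (total 0); column heights now [0 5 6 5 0 0 0], max=6
Drop 4: J rot2 at col 4 lands with bottom-row=0; cleared 0 line(s) (total 0); column heights now [0 5 6 5 2 2 2], max=6
Drop 5: L rot1 at col 0 lands with bottom-row=5; cleared 0 line(s) (total 0); column heights now [8 6 6 5 2 2 2], max=8
Drop 6: J rot2 at col 1 lands with bottom-row=5; cleared 0 line(s) (total 0); column heights now [8 7 7 7 2 2 2], max=8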